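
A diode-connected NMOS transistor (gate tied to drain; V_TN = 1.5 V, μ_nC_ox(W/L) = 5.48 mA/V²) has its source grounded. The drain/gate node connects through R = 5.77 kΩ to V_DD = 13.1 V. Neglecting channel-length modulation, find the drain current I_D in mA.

With gate tied to drain, V_GS = V_DS ≥ V_GS − V_TN, so the device is in saturation.
KCL at the drain: ½ k_n (V_GS − V_TN)² = (V_DD − V_GS)/R.
Let x = V_GS − 1.5. Then 15.8 x² + x − 11.6 = 0, giving x = 0.826 V (positive root), so V_GS = 2.33 V.
I_D = (V_DD − V_GS)/R = (13.1 − 2.33) / 5.77 = 1.87 mA.

I_D = 1.87 mA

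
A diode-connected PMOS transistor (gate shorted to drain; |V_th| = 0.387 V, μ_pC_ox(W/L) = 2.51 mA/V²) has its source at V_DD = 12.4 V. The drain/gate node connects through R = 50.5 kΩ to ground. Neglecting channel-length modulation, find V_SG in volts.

With gate tied to drain, V_SG = V_SD ≥ V_SG − |V_th|, so the device is in saturation.
KCL at the drain: ½ k_p (V_SG − |V_th|)² = (V_DD − V_SG)/R.
Let x = V_SG − 0.387. Then 63.4 x² + x − 12.01 = 0, giving x = 0.428 V (positive root), so V_SG = 0.815 V.
I_D = (V_DD − V_SG)/R = (12.4 − 0.815) / 50.5 = 0.229 mA.

V_SG = 0.815 V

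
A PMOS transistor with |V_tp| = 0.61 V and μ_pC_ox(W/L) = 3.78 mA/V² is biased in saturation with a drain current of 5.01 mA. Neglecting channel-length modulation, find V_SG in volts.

V_SG = 2.24 V

In saturation I_D = ½ k_p (V_SG − |V_tp|)², so V_SG − |V_tp| = √(2 I_D / k_p) = √(2 × 5.01 / 3.78) = 1.63 V.
V_SG = 0.61 + 1.63 = 2.24 V.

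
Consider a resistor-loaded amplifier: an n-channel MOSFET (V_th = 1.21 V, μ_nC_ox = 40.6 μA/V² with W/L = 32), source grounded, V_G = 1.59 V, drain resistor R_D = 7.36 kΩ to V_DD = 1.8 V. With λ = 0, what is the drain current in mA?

V_GS = V_G = 1.59 V, so V_ov = 1.59 − 1.21 = 0.38 V.
k_n = μ_nC_ox · (W/L) = 1.299 mA/V².
Assume saturation: I_D = ½ k_n V_ov² = 0.5 × 1.299 × 0.38² = 0.0938 mA, giving V_DS = V_DD − I_D R_D = 1.8 − 0.0938 × 7.36 = 1.11 V.
V_DS = 1.11 V ≥ V_ov = 0.38 V, confirming saturation.

I_D = 0.0938 mA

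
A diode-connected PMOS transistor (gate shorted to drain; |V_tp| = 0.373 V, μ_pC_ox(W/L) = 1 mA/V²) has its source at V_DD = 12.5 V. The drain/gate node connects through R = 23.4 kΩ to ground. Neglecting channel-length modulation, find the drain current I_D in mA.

With gate tied to drain, V_SG = V_SD ≥ V_SG − |V_tp|, so the device is in saturation.
KCL at the drain: ½ k_p (V_SG − |V_tp|)² = (V_DD − V_SG)/R.
Let x = V_SG − 0.373. Then 11.7 x² + x − 12.13 = 0, giving x = 0.976 V (positive root), so V_SG = 1.35 V.
I_D = (V_DD − V_SG)/R = (12.5 − 1.35) / 23.4 = 0.477 mA.

I_D = 0.477 mA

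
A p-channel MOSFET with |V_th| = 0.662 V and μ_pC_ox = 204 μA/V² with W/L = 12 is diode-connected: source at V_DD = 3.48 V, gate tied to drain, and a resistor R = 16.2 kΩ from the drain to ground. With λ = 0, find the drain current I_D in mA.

With gate tied to drain, V_SG = V_SD ≥ V_SG − |V_th|, so the device is in saturation.
k_p = μ_pC_ox · (W/L) = 2.448 mA/V².
KCL at the drain: ½ k_p (V_SG − |V_th|)² = (V_DD − V_SG)/R.
Let x = V_SG − 0.662. Then 19.8 x² + x − 2.818 = 0, giving x = 0.353 V (positive root), so V_SG = 1.01 V.
I_D = (V_DD − V_SG)/R = (3.48 − 1.01) / 16.2 = 0.152 mA.

I_D = 0.152 mA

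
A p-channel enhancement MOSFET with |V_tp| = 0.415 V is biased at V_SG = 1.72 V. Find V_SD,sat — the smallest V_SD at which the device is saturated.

V_SD,sat = 1.30 V

The boundary between triode and saturation is V_SD = V_SG − |V_tp| = V_ov.
V_ov = 1.72 − 0.415 = 1.3 V.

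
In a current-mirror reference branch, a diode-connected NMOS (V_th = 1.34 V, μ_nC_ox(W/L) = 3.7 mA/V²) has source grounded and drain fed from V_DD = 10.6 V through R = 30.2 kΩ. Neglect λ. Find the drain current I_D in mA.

With gate tied to drain, V_GS = V_DS ≥ V_GS − V_th, so the device is in saturation.
KCL at the drain: ½ k_n (V_GS − V_th)² = (V_DD − V_GS)/R.
Let x = V_GS − 1.34. Then 55.9 x² + x − 9.26 = 0, giving x = 0.398 V (positive root), so V_GS = 1.74 V.
I_D = (V_DD − V_GS)/R = (10.6 − 1.74) / 30.2 = 0.293 mA.

I_D = 0.293 mA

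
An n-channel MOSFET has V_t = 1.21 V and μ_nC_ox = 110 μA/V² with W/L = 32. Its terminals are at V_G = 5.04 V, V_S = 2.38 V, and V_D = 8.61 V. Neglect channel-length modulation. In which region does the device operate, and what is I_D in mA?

Saturation; I_D = 3.70 mA

V_GS = V_G − V_S = 5.04 − 2.38 = 2.66 V; V_DS = V_D − V_S = 8.61 − 2.38 = 6.23 V.
k_n = μ_nC_ox · (W/L) = 3.52 mA/V².
V_ov = V_GS − V_t = 2.66 − 1.21 = 1.45 V.
Since V_DS = 6.23 V ≥ V_ov = 1.45 V, the device is in saturation.
I_D = ½ k_n V_ov² = 0.5 × 3.52 × 1.45² = 3.7 mA.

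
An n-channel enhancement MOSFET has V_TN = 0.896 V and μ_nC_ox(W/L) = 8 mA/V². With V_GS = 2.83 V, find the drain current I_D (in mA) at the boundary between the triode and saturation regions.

I_D = 15.0 mA

At the boundary V_DS = V_ov = V_GS − V_TN = 2.83 − 0.896 = 1.93 V.
I_D = ½ k_n V_ov² = 0.5 × 8 × 1.93² = 15 mA.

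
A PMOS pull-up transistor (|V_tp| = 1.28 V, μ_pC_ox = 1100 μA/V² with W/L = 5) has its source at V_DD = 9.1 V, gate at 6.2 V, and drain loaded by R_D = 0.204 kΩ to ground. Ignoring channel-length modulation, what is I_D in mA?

V_SG = V_DD − V_G = 9.1 − 6.2 = 2.9 V, so V_ov = 2.9 − 1.28 = 1.62 V.
k_p = μ_pC_ox · (W/L) = 5.5 mA/V².
Assume saturation: I_D = ½ k_p V_ov² = 0.5 × 5.5 × 1.62² = 7.22 mA, giving V_SD = V_DD − I_D R_D = 9.1 − 7.22 × 0.204 = 7.63 V.
V_SD = 7.63 V ≥ V_ov = 1.62 V, confirming saturation.

I_D = 7.22 mA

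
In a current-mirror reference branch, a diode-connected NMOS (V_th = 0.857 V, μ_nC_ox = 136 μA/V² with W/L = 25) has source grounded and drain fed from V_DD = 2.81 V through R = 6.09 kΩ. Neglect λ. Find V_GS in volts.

V_GS = 1.25 V

With gate tied to drain, V_GS = V_DS ≥ V_GS − V_th, so the device is in saturation.
k_n = μ_nC_ox · (W/L) = 3.4 mA/V².
KCL at the drain: ½ k_n (V_GS − V_th)² = (V_DD − V_GS)/R.
Let x = V_GS − 0.857. Then 10.4 x² + x − 1.953 = 0, giving x = 0.389 V (positive root), so V_GS = 1.25 V.
I_D = (V_DD − V_GS)/R = (2.81 − 1.25) / 6.09 = 0.257 mA.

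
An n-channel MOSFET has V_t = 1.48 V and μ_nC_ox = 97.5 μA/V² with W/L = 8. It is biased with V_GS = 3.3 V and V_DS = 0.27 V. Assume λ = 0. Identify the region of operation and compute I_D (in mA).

k_n = μ_nC_ox · (W/L) = 0.78 mA/V².
V_ov = V_GS − V_t = 3.3 − 1.48 = 1.82 V.
Since V_DS = 0.27 V < V_ov = 1.82 V, the device is in the triode region.
I_D = k_n [V_ov · V_DS − ½ V_DS²] = 0.78 × [1.82 × 0.27 − 0.5 × 0.27²] = 0.355 mA.

Triode; I_D = 0.355 mA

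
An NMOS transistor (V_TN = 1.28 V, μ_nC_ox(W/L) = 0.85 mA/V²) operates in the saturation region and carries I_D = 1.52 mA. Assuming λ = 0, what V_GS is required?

V_GS = 3.17 V

In saturation I_D = ½ k_n (V_GS − V_TN)², so V_GS − V_TN = √(2 I_D / k_n) = √(2 × 1.52 / 0.85) = 1.89 V.
V_GS = 1.28 + 1.89 = 3.17 V.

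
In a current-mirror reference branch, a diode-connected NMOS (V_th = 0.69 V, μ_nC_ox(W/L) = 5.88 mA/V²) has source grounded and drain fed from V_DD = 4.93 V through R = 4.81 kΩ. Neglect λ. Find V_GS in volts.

V_GS = 1.20 V

With gate tied to drain, V_GS = V_DS ≥ V_GS − V_th, so the device is in saturation.
KCL at the drain: ½ k_n (V_GS − V_th)² = (V_DD − V_GS)/R.
Let x = V_GS − 0.69. Then 14.1 x² + x − 4.24 = 0, giving x = 0.513 V (positive root), so V_GS = 1.2 V.
I_D = (V_DD − V_GS)/R = (4.93 − 1.2) / 4.81 = 0.775 mA.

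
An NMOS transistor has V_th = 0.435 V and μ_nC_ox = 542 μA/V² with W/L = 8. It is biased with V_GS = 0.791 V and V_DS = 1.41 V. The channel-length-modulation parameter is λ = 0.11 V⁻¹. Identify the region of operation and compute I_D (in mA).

k_n = μ_nC_ox · (W/L) = 4.336 mA/V².
V_ov = V_GS − V_th = 0.791 − 0.435 = 0.356 V.
Since V_DS = 1.41 V ≥ V_ov = 0.356 V, the device is in saturation.
I_D = ½ k_n V_ov² (1 + λ V_DS) = 0.5 × 4.336 × 0.356² × (1 + 0.11 × 1.41) = 0.317 mA.

Saturation; I_D = 0.317 mA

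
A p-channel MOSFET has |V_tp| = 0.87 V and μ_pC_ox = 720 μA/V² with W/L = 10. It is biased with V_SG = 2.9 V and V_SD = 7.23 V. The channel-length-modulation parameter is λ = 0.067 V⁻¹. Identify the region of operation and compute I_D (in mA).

k_p = μ_pC_ox · (W/L) = 7.2 mA/V².
V_ov = V_SG − |V_tp| = 2.9 − 0.87 = 2.03 V.
Since V_SD = 7.23 V ≥ V_ov = 2.03 V, the device is in saturation.
I_D = ½ k_p V_ov² (1 + λ V_SD) = 0.5 × 7.2 × 2.03² × (1 + 0.067 × 7.23) = 22 mA.

Saturation; I_D = 22.0 mA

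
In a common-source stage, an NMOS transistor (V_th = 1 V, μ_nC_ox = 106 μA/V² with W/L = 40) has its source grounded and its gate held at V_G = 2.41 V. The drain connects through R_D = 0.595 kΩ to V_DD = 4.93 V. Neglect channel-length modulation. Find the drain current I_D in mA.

V_GS = V_G = 2.41 V, so V_ov = 2.41 − 1 = 1.41 V.
k_n = μ_nC_ox · (W/L) = 4.24 mA/V².
Assume saturation: I_D = ½ k_n V_ov² = 0.5 × 4.24 × 1.41² = 4.21 mA, giving V_DS = V_DD − I_D R_D = 4.93 − 4.21 × 0.595 = 2.42 V.
V_DS = 2.42 V ≥ V_ov = 1.41 V, confirming saturation.

I_D = 4.21 mA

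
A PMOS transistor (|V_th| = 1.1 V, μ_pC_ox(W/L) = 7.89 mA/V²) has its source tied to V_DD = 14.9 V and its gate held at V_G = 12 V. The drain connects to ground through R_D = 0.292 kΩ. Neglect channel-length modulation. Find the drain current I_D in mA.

V_SG = V_DD − V_G = 14.9 − 12 = 2.9 V, so V_ov = 2.9 − 1.1 = 1.8 V.
Assume saturation: I_D = ½ k_p V_ov² = 0.5 × 7.89 × 1.8² = 12.8 mA, giving V_SD = V_DD − I_D R_D = 14.9 − 12.8 × 0.292 = 11.2 V.
V_SD = 11.2 V ≥ V_ov = 1.8 V, confirming saturation.

I_D = 12.8 mA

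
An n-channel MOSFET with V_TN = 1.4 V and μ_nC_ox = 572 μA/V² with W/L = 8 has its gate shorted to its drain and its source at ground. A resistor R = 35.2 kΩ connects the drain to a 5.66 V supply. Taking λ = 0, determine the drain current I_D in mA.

With gate tied to drain, V_GS = V_DS ≥ V_GS − V_TN, so the device is in saturation.
k_n = μ_nC_ox · (W/L) = 4.576 mA/V².
KCL at the drain: ½ k_n (V_GS − V_TN)² = (V_DD − V_GS)/R.
Let x = V_GS − 1.4. Then 80.5 x² + x − 4.26 = 0, giving x = 0.224 V (positive root), so V_GS = 1.62 V.
I_D = (V_DD − V_GS)/R = (5.66 − 1.62) / 35.2 = 0.115 mA.

I_D = 0.115 mA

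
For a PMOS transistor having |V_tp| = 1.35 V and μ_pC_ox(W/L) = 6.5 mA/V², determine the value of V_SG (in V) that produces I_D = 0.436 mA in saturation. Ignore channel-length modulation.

V_SG = 1.72 V

In saturation I_D = ½ k_p (V_SG − |V_tp|)², so V_SG − |V_tp| = √(2 I_D / k_p) = √(2 × 0.436 / 6.5) = 0.366 V.
V_SG = 1.35 + 0.366 = 1.72 V.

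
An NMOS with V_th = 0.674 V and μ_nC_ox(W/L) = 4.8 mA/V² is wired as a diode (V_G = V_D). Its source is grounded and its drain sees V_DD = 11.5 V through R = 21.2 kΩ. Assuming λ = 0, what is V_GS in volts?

V_GS = 1.13 V

With gate tied to drain, V_GS = V_DS ≥ V_GS − V_th, so the device is in saturation.
KCL at the drain: ½ k_n (V_GS − V_th)² = (V_DD − V_GS)/R.
Let x = V_GS − 0.674. Then 50.9 x² + x − 10.83 = 0, giving x = 0.452 V (positive root), so V_GS = 1.13 V.
I_D = (V_DD − V_GS)/R = (11.5 − 1.13) / 21.2 = 0.489 mA.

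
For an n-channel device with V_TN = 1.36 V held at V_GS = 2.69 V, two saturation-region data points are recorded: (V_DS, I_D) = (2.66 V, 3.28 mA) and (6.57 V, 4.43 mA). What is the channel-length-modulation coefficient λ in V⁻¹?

With V_GS fixed, I_D ∝ (1 + λ V_DS) in saturation, so I_D2/I_D1 = (1 + λ V_DS2)/(1 + λ V_DS1).
4.43/3.28 = 1.351 = (1 + 6.57 λ)/(1 + 2.66 λ).
Solving: λ (I_D1 V_DS2 − I_D2 V_DS1) = I_D2 − I_D1, so λ = (4.43 − 3.28) / (3.28 × 6.57 − 4.43 × 2.66) = 1.15 / 9.77 = 0.118 V⁻¹.

λ = 0.118 V⁻¹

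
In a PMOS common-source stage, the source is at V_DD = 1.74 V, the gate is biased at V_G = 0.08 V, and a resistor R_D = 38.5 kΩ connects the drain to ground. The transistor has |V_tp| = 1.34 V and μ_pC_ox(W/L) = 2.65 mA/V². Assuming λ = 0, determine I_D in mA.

V_SG = V_DD − V_G = 1.74 − 0.08 = 1.66 V, so V_ov = 1.66 − 1.34 = 0.32 V.
Assume saturation: I_D = ½ k_p V_ov² = 0.5 × 2.65 × 0.32² = 0.136 mA, giving V_SD = V_DD − I_D R_D = 1.74 − 0.136 × 38.5 = -3.48 V.
But -3.48 V < V_ov = 0.32 V, so the device is actually in triode.
In triode I_D = k_p[V_ov V_SD − ½ V_SD²] and I_D = (V_DD − V_SD)/R_D. Equating: 51 V_SD² − 33.65 V_SD + 1.74 = 0, giving V_SD = 0.0566 V (the root below V_ov).
I_D = (1.74 − 0.0566) / 38.5 = 0.0437 mA.

I_D = 0.0437 mA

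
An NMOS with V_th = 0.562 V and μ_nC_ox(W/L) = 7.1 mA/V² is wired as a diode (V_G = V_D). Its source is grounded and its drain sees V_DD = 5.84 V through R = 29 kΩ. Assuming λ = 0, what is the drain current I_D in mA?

I_D = 0.174 mA

With gate tied to drain, V_GS = V_DS ≥ V_GS − V_th, so the device is in saturation.
KCL at the drain: ½ k_n (V_GS − V_th)² = (V_DD − V_GS)/R.
Let x = V_GS − 0.562. Then 103 x² + x − 5.278 = 0, giving x = 0.222 V (positive root), so V_GS = 0.784 V.
I_D = (V_DD − V_GS)/R = (5.84 − 0.784) / 29 = 0.174 mA.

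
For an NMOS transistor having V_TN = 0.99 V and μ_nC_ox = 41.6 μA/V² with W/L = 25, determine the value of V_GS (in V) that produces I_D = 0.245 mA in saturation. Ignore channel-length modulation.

k_n = μ_nC_ox · (W/L) = 1.04 mA/V².
In saturation I_D = ½ k_n (V_GS − V_TN)², so V_GS − V_TN = √(2 I_D / k_n) = √(2 × 0.245 / 1.04) = 0.686 V.
V_GS = 0.99 + 0.686 = 1.68 V.

V_GS = 1.68 V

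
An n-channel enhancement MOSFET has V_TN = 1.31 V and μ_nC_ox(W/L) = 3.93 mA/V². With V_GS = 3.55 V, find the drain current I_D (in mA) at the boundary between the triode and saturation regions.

I_D = 9.86 mA

At the boundary V_DS = V_ov = V_GS − V_TN = 3.55 − 1.31 = 2.24 V.
I_D = ½ k_n V_ov² = 0.5 × 3.93 × 2.24² = 9.86 mA.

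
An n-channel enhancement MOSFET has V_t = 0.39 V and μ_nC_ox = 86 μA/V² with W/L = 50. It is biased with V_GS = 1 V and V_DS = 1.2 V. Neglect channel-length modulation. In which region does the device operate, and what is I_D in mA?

Saturation; I_D = 0.800 mA

k_n = μ_nC_ox · (W/L) = 4.3 mA/V².
V_ov = V_GS − V_t = 1 − 0.39 = 0.61 V.
Since V_DS = 1.2 V ≥ V_ov = 0.61 V, the device is in saturation.
I_D = ½ k_n V_ov² = 0.5 × 4.3 × 0.61² = 0.8 mA.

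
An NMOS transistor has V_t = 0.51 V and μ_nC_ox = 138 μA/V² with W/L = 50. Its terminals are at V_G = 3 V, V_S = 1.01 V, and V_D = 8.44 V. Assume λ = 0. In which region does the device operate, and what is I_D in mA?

Saturation; I_D = 7.56 mA

V_GS = V_G − V_S = 3 − 1.01 = 1.99 V; V_DS = V_D − V_S = 8.44 − 1.01 = 7.43 V.
k_n = μ_nC_ox · (W/L) = 6.9 mA/V².
V_ov = V_GS − V_t = 1.99 − 0.51 = 1.48 V.
Since V_DS = 7.43 V ≥ V_ov = 1.48 V, the device is in saturation.
I_D = ½ k_n V_ov² = 0.5 × 6.9 × 1.48² = 7.56 mA.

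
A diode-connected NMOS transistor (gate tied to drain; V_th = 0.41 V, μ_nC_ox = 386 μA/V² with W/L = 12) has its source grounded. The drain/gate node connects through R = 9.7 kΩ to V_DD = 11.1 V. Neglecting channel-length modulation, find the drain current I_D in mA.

I_D = 1.03 mA

With gate tied to drain, V_GS = V_DS ≥ V_GS − V_th, so the device is in saturation.
k_n = μ_nC_ox · (W/L) = 4.632 mA/V².
KCL at the drain: ½ k_n (V_GS − V_th)² = (V_DD − V_GS)/R.
Let x = V_GS − 0.41. Then 22.5 x² + x − 10.69 = 0, giving x = 0.668 V (positive root), so V_GS = 1.08 V.
I_D = (V_DD − V_GS)/R = (11.1 − 1.08) / 9.7 = 1.03 mA.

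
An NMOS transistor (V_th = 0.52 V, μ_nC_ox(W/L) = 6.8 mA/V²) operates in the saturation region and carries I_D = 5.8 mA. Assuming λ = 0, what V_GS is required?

In saturation I_D = ½ k_n (V_GS − V_th)², so V_GS − V_th = √(2 I_D / k_n) = √(2 × 5.8 / 6.8) = 1.31 V.
V_GS = 0.52 + 1.31 = 1.83 V.

V_GS = 1.83 V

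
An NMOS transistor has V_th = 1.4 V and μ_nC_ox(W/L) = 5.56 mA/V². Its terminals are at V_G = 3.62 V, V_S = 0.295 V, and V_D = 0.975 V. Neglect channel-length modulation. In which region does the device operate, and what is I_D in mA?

Triode; I_D = 5.99 mA

V_GS = V_G − V_S = 3.62 − 0.295 = 3.33 V; V_DS = V_D − V_S = 0.975 − 0.295 = 0.68 V.
V_ov = V_GS − V_th = 3.33 − 1.4 = 1.93 V.
Since V_DS = 0.68 V < V_ov = 1.93 V, the device is in the triode region.
I_D = k_n [V_ov · V_DS − ½ V_DS²] = 5.56 × [1.93 × 0.68 − 0.5 × 0.68²] = 5.99 mA.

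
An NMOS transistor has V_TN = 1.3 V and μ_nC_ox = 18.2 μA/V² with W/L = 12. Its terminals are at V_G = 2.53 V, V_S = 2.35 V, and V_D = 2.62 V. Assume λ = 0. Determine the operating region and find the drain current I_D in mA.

Cutoff; I_D = 0 mA

V_GS = V_G − V_S = 2.53 − 2.35 = 0.18 V; V_DS = V_D − V_S = 2.62 − 2.35 = 0.27 V.
V_GS = 0.18 V < V_TN = 1.3 V, so the transistor is in cutoff.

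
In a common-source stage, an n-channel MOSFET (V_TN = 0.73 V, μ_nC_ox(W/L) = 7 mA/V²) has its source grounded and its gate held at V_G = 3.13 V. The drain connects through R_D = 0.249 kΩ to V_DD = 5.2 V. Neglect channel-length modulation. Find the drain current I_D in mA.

V_GS = V_G = 3.13 V, so V_ov = 3.13 − 0.73 = 2.4 V.
Assume saturation: I_D = ½ k_n V_ov² = 0.5 × 7 × 2.4² = 20.2 mA, giving V_DS = V_DD − I_D R_D = 5.2 − 20.2 × 0.249 = 0.18 V.
But 0.18 V < V_ov = 2.4 V, so the device is actually in triode.
In triode I_D = k_n[V_ov V_DS − ½ V_DS²] and I_D = (V_DD − V_DS)/R_D. Equating: 0.871 V_DS² − 5.183 V_DS + 5.2 = 0, giving V_DS = 1.28 V (the root below V_ov).
I_D = (5.2 − 1.28) / 0.249 = 15.8 mA.

I_D = 15.8 mA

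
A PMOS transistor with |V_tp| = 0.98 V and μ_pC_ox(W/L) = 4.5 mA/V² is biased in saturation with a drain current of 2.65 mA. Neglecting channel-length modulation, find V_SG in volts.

In saturation I_D = ½ k_p (V_SG − |V_tp|)², so V_SG − |V_tp| = √(2 I_D / k_p) = √(2 × 2.65 / 4.5) = 1.09 V.
V_SG = 0.98 + 1.09 = 2.07 V.

V_SG = 2.07 V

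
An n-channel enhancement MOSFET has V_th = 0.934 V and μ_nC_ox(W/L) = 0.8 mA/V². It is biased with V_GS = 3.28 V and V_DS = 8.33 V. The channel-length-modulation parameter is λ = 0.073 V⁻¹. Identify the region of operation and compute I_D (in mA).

Saturation; I_D = 3.54 mA

V_ov = V_GS − V_th = 3.28 − 0.934 = 2.35 V.
Since V_DS = 8.33 V ≥ V_ov = 2.35 V, the device is in saturation.
I_D = ½ k_n V_ov² (1 + λ V_DS) = 0.5 × 0.8 × 2.35² × (1 + 0.073 × 8.33) = 3.54 mA.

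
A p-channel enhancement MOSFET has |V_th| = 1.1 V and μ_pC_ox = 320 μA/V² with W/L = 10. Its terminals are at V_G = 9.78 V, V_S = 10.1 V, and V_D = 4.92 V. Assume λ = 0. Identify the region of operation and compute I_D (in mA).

V_SG = V_S − V_G = 10.1 − 9.78 = 0.32 V; V_SD = V_S − V_D = 10.1 − 4.92 = 5.18 V.
V_SG = 0.32 V < |V_th| = 1.1 V, so the transistor is in cutoff.

Cutoff; I_D = 0 mA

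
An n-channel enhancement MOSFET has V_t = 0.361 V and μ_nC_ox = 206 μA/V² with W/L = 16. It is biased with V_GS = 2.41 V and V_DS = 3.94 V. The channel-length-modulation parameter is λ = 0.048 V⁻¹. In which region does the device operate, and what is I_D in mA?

Saturation; I_D = 8.23 mA

k_n = μ_nC_ox · (W/L) = 3.296 mA/V².
V_ov = V_GS − V_t = 2.41 − 0.361 = 2.05 V.
Since V_DS = 3.94 V ≥ V_ov = 2.05 V, the device is in saturation.
I_D = ½ k_n V_ov² (1 + λ V_DS) = 0.5 × 3.296 × 2.05² × (1 + 0.048 × 3.94) = 8.23 mA.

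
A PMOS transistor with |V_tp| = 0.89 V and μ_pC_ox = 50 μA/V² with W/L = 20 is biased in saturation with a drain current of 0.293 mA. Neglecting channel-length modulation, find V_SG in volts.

V_SG = 1.66 V

k_p = μ_pC_ox · (W/L) = 1 mA/V².
In saturation I_D = ½ k_p (V_SG − |V_tp|)², so V_SG − |V_tp| = √(2 I_D / k_p) = √(2 × 0.293 / 1) = 0.766 V.
V_SG = 0.89 + 0.766 = 1.66 V.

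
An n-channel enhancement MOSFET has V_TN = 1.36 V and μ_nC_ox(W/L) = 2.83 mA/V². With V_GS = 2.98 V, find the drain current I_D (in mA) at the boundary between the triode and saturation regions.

I_D = 3.71 mA

At the boundary V_DS = V_ov = V_GS − V_TN = 2.98 − 1.36 = 1.62 V.
I_D = ½ k_n V_ov² = 0.5 × 2.83 × 1.62² = 3.71 mA.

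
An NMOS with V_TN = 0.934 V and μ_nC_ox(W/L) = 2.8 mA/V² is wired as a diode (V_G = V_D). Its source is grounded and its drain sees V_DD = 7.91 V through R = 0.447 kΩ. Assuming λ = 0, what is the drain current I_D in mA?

With gate tied to drain, V_GS = V_DS ≥ V_GS − V_TN, so the device is in saturation.
KCL at the drain: ½ k_n (V_GS − V_TN)² = (V_DD − V_GS)/R.
Let x = V_GS − 0.934. Then 0.626 x² + x − 6.976 = 0, giving x = 2.63 V (positive root), so V_GS = 3.57 V.
I_D = (V_DD − V_GS)/R = (7.91 − 3.57) / 0.447 = 9.71 mA.

I_D = 9.71 mA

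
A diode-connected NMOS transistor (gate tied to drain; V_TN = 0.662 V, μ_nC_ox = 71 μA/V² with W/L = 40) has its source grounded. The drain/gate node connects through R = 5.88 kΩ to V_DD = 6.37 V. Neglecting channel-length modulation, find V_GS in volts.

V_GS = 1.43 V

With gate tied to drain, V_GS = V_DS ≥ V_GS − V_TN, so the device is in saturation.
k_n = μ_nC_ox · (W/L) = 2.84 mA/V².
KCL at the drain: ½ k_n (V_GS − V_TN)² = (V_DD − V_GS)/R.
Let x = V_GS − 0.662. Then 8.35 x² + x − 5.708 = 0, giving x = 0.769 V (positive root), so V_GS = 1.43 V.
I_D = (V_DD − V_GS)/R = (6.37 − 1.43) / 5.88 = 0.84 mA.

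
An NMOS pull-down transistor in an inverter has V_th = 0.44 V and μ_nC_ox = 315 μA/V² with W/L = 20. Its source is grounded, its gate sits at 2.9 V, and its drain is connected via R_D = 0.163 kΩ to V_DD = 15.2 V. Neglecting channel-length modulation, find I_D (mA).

I_D = 19.1 mA

V_GS = V_G = 2.9 V, so V_ov = 2.9 − 0.44 = 2.46 V.
k_n = μ_nC_ox · (W/L) = 6.3 mA/V².
Assume saturation: I_D = ½ k_n V_ov² = 0.5 × 6.3 × 2.46² = 19.1 mA, giving V_DS = V_DD − I_D R_D = 15.2 − 19.1 × 0.163 = 12.1 V.
V_DS = 12.1 V ≥ V_ov = 2.46 V, confirming saturation.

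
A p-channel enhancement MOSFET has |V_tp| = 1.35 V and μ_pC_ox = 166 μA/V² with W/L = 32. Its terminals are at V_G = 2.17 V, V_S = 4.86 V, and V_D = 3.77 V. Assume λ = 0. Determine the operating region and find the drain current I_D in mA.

V_SG = V_S − V_G = 4.86 − 2.17 = 2.69 V; V_SD = V_S − V_D = 4.86 − 3.77 = 1.09 V.
k_p = μ_pC_ox · (W/L) = 5.312 mA/V².
V_ov = V_SG − |V_tp| = 2.69 − 1.35 = 1.34 V.
Since V_SD = 1.09 V < V_ov = 1.34 V, the device is in the triode region.
I_D = k_p [V_ov · V_SD − ½ V_SD²] = 5.312 × [1.34 × 1.09 − 0.5 × 1.09²] = 4.6 mA.

Triode; I_D = 4.60 mA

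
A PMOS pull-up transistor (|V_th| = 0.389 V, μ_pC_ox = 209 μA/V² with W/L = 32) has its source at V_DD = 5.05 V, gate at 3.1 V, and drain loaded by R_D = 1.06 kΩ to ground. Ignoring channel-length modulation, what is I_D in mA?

I_D = 4.30 mA

V_SG = V_DD − V_G = 5.05 − 3.1 = 1.95 V, so V_ov = 1.95 − 0.389 = 1.56 V.
k_p = μ_pC_ox · (W/L) = 6.688 mA/V².
Assume saturation: I_D = ½ k_p V_ov² = 0.5 × 6.688 × 1.56² = 8.15 mA, giving V_SD = V_DD − I_D R_D = 5.05 − 8.15 × 1.06 = -3.59 V.
But -3.59 V < V_ov = 1.56 V, so the device is actually in triode.
In triode I_D = k_p[V_ov V_SD − ½ V_SD²] and I_D = (V_DD − V_SD)/R_D. Equating: 3.54 V_SD² − 12.07 V_SD + 5.05 = 0, giving V_SD = 0.489 V (the root below V_ov).
I_D = (5.05 − 0.489) / 1.06 = 4.3 mA.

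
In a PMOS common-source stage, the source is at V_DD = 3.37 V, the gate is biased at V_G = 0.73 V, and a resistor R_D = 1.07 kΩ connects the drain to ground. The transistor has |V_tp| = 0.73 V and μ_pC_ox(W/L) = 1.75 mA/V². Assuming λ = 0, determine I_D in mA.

I_D = 2.31 mA

V_SG = V_DD − V_G = 3.37 − 0.73 = 2.64 V, so V_ov = 2.64 − 0.73 = 1.91 V.
Assume saturation: I_D = ½ k_p V_ov² = 0.5 × 1.75 × 1.91² = 3.19 mA, giving V_SD = V_DD − I_D R_D = 3.37 − 3.19 × 1.07 = -0.0455 V.
But -0.0455 V < V_ov = 1.91 V, so the device is actually in triode.
In triode I_D = k_p[V_ov V_SD − ½ V_SD²] and I_D = (V_DD − V_SD)/R_D. Equating: 0.936 V_SD² − 4.576 V_SD + 3.37 = 0, giving V_SD = 0.903 V (the root below V_ov).
I_D = (3.37 − 0.903) / 1.07 = 2.31 mA.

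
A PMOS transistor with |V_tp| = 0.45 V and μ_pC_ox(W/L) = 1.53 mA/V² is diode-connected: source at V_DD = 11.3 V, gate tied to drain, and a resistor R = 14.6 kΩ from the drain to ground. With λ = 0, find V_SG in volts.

V_SG = 1.39 V

With gate tied to drain, V_SG = V_SD ≥ V_SG − |V_tp|, so the device is in saturation.
KCL at the drain: ½ k_p (V_SG − |V_tp|)² = (V_DD − V_SG)/R.
Let x = V_SG − 0.45. Then 11.2 x² + x − 10.85 = 0, giving x = 0.942 V (positive root), so V_SG = 1.39 V.
I_D = (V_DD − V_SG)/R = (11.3 − 1.39) / 14.6 = 0.679 mA.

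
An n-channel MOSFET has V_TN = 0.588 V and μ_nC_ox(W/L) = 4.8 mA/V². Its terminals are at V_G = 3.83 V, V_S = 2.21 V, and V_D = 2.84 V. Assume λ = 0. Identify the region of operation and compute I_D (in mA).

Triode; I_D = 2.17 mA

V_GS = V_G − V_S = 3.83 − 2.21 = 1.62 V; V_DS = V_D − V_S = 2.84 − 2.21 = 0.63 V.
V_ov = V_GS − V_TN = 1.62 − 0.588 = 1.03 V.
Since V_DS = 0.63 V < V_ov = 1.03 V, the device is in the triode region.
I_D = k_n [V_ov · V_DS − ½ V_DS²] = 4.8 × [1.03 × 0.63 − 0.5 × 0.63²] = 2.17 mA.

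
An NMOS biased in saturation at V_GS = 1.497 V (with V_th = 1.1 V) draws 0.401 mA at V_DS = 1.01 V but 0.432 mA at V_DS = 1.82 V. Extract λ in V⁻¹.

With V_GS fixed, I_D ∝ (1 + λ V_DS) in saturation, so I_D2/I_D1 = (1 + λ V_DS2)/(1 + λ V_DS1).
0.432/0.401 = 1.077 = (1 + 1.82 λ)/(1 + 1.01 λ).
Solving: λ (I_D1 V_DS2 − I_D2 V_DS1) = I_D2 − I_D1, so λ = (0.432 − 0.401) / (0.401 × 1.82 − 0.432 × 1.01) = 0.031 / 0.294 = 0.106 V⁻¹.

λ = 0.106 V⁻¹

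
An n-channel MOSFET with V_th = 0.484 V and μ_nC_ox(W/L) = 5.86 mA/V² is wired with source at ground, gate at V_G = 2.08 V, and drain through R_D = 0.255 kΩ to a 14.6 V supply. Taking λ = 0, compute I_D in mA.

V_GS = V_G = 2.08 V, so V_ov = 2.08 − 0.484 = 1.6 V.
Assume saturation: I_D = ½ k_n V_ov² = 0.5 × 5.86 × 1.6² = 7.46 mA, giving V_DS = V_DD − I_D R_D = 14.6 − 7.46 × 0.255 = 12.7 V.
V_DS = 12.7 V ≥ V_ov = 1.6 V, confirming saturation.

I_D = 7.46 mA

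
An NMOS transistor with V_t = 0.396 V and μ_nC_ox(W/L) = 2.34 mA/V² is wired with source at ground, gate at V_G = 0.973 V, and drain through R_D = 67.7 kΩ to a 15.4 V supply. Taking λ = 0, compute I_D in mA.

I_D = 0.224 mA

V_GS = V_G = 0.973 V, so V_ov = 0.973 − 0.396 = 0.577 V.
Assume saturation: I_D = ½ k_n V_ov² = 0.5 × 2.34 × 0.577² = 0.39 mA, giving V_DS = V_DD − I_D R_D = 15.4 − 0.39 × 67.7 = -11 V.
But -11 V < V_ov = 0.577 V, so the device is actually in triode.
In triode I_D = k_n[V_ov V_DS − ½ V_DS²] and I_D = (V_DD − V_DS)/R_D. Equating: 79.2 V_DS² − 92.41 V_DS + 15.4 = 0, giving V_DS = 0.201 V (the root below V_ov).
I_D = (15.4 − 0.201) / 67.7 = 0.224 mA.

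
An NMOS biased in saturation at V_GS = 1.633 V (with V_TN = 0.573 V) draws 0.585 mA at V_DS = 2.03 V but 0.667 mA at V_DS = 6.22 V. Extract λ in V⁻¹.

With V_GS fixed, I_D ∝ (1 + λ V_DS) in saturation, so I_D2/I_D1 = (1 + λ V_DS2)/(1 + λ V_DS1).
0.667/0.585 = 1.14 = (1 + 6.22 λ)/(1 + 2.03 λ).
Solving: λ (I_D1 V_DS2 − I_D2 V_DS1) = I_D2 − I_D1, so λ = (0.667 − 0.585) / (0.585 × 6.22 − 0.667 × 2.03) = 0.082 / 2.28 = 0.0359 V⁻¹.

λ = 0.0359 V⁻¹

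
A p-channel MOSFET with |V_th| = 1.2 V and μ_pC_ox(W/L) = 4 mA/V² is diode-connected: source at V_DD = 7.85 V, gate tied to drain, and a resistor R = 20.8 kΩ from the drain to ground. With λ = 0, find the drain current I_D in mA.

I_D = 0.301 mA

With gate tied to drain, V_SG = V_SD ≥ V_SG − |V_th|, so the device is in saturation.
KCL at the drain: ½ k_p (V_SG − |V_th|)² = (V_DD − V_SG)/R.
Let x = V_SG − 1.2. Then 41.6 x² + x − 6.65 = 0, giving x = 0.388 V (positive root), so V_SG = 1.59 V.
I_D = (V_DD − V_SG)/R = (7.85 − 1.59) / 20.8 = 0.301 mA.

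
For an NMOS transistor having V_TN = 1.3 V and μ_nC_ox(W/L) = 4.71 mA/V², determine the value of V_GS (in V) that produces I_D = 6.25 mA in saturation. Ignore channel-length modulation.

V_GS = 2.93 V

In saturation I_D = ½ k_n (V_GS − V_TN)², so V_GS − V_TN = √(2 I_D / k_n) = √(2 × 6.25 / 4.71) = 1.63 V.
V_GS = 1.3 + 1.63 = 2.93 V.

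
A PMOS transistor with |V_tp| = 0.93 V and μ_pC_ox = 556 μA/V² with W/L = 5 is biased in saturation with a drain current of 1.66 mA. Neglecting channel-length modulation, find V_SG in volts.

k_p = μ_pC_ox · (W/L) = 2.78 mA/V².
In saturation I_D = ½ k_p (V_SG − |V_tp|)², so V_SG − |V_tp| = √(2 I_D / k_p) = √(2 × 1.66 / 2.78) = 1.09 V.
V_SG = 0.93 + 1.09 = 2.02 V.

V_SG = 2.02 V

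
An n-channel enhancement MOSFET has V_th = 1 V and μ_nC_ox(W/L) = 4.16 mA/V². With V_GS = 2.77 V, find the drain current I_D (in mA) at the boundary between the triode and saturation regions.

I_D = 6.52 mA

At the boundary V_DS = V_ov = V_GS − V_th = 2.77 − 1 = 1.77 V.
I_D = ½ k_n V_ov² = 0.5 × 4.16 × 1.77² = 6.52 mA.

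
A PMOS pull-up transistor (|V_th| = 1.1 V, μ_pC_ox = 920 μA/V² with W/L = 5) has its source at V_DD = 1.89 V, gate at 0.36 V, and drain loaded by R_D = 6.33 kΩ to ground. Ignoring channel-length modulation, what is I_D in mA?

V_SG = V_DD − V_G = 1.89 − 0.36 = 1.53 V, so V_ov = 1.53 − 1.1 = 0.43 V.
k_p = μ_pC_ox · (W/L) = 4.6 mA/V².
Assume saturation: I_D = ½ k_p V_ov² = 0.5 × 4.6 × 0.43² = 0.425 mA, giving V_SD = V_DD − I_D R_D = 1.89 − 0.425 × 6.33 = -0.802 V.
But -0.802 V < V_ov = 0.43 V, so the device is actually in triode.
In triode I_D = k_p[V_ov V_SD − ½ V_SD²] and I_D = (V_DD − V_SD)/R_D. Equating: 14.6 V_SD² − 13.52 V_SD + 1.89 = 0, giving V_SD = 0.171 V (the root below V_ov).
I_D = (1.89 − 0.171) / 6.33 = 0.271 mA.

I_D = 0.271 mA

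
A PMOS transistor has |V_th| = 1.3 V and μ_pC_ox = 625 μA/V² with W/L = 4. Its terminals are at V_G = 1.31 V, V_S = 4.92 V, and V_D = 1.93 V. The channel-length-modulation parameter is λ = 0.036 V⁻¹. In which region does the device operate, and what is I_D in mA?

Saturation; I_D = 7.39 mA

V_SG = V_S − V_G = 4.92 − 1.31 = 3.61 V; V_SD = V_S − V_D = 4.92 − 1.93 = 2.99 V.
k_p = μ_pC_ox · (W/L) = 2.5 mA/V².
V_ov = V_SG − |V_th| = 3.61 − 1.3 = 2.31 V.
Since V_SD = 2.99 V ≥ V_ov = 2.31 V, the device is in saturation.
I_D = ½ k_p V_ov² (1 + λ V_SD) = 0.5 × 2.5 × 2.31² × (1 + 0.036 × 2.99) = 7.39 mA.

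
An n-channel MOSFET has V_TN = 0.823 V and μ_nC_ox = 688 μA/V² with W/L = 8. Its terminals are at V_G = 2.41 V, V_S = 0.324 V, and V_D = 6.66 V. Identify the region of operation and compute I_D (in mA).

V_GS = V_G − V_S = 2.41 − 0.324 = 2.09 V; V_DS = V_D − V_S = 6.66 − 0.324 = 6.34 V.
k_n = μ_nC_ox · (W/L) = 5.504 mA/V².
V_ov = V_GS − V_TN = 2.09 − 0.823 = 1.26 V.
Since V_DS = 6.34 V ≥ V_ov = 1.26 V, the device is in saturation.
I_D = ½ k_n V_ov² = 0.5 × 5.504 × 1.26² = 4.39 mA.

Saturation; I_D = 4.39 mA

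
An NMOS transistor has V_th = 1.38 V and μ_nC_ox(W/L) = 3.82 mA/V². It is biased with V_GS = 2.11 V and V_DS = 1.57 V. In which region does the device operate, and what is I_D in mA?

Saturation; I_D = 1.02 mA

V_ov = V_GS − V_th = 2.11 − 1.38 = 0.73 V.
Since V_DS = 1.57 V ≥ V_ov = 0.73 V, the device is in saturation.
I_D = ½ k_n V_ov² = 0.5 × 3.82 × 0.73² = 1.02 mA.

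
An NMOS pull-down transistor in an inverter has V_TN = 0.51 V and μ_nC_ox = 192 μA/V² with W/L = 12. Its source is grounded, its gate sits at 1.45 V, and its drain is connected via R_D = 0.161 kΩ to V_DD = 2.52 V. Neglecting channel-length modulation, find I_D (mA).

I_D = 1.02 mA

V_GS = V_G = 1.45 V, so V_ov = 1.45 − 0.51 = 0.94 V.
k_n = μ_nC_ox · (W/L) = 2.304 mA/V².
Assume saturation: I_D = ½ k_n V_ov² = 0.5 × 2.304 × 0.94² = 1.02 mA, giving V_DS = V_DD − I_D R_D = 2.52 − 1.02 × 0.161 = 2.36 V.
V_DS = 2.36 V ≥ V_ov = 0.94 V, confirming saturation.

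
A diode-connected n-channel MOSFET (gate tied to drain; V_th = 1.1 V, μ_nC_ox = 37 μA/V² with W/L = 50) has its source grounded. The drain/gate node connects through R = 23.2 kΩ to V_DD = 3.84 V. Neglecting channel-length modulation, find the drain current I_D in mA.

With gate tied to drain, V_GS = V_DS ≥ V_GS − V_th, so the device is in saturation.
k_n = μ_nC_ox · (W/L) = 1.85 mA/V².
KCL at the drain: ½ k_n (V_GS − V_th)² = (V_DD − V_GS)/R.
Let x = V_GS − 1.1. Then 21.5 x² + x − 2.74 = 0, giving x = 0.335 V (positive root), so V_GS = 1.43 V.
I_D = (V_DD − V_GS)/R = (3.84 − 1.43) / 23.2 = 0.104 mA.

I_D = 0.104 mA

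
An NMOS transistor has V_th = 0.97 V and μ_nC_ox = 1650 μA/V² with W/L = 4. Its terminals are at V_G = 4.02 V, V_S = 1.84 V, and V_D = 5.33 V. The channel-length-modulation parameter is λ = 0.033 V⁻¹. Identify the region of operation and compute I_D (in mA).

Saturation; I_D = 5.39 mA

V_GS = V_G − V_S = 4.02 − 1.84 = 2.18 V; V_DS = V_D − V_S = 5.33 − 1.84 = 3.49 V.
k_n = μ_nC_ox · (W/L) = 6.6 mA/V².
V_ov = V_GS − V_th = 2.18 − 0.97 = 1.21 V.
Since V_DS = 3.49 V ≥ V_ov = 1.21 V, the device is in saturation.
I_D = ½ k_n V_ov² (1 + λ V_DS) = 0.5 × 6.6 × 1.21² × (1 + 0.033 × 3.49) = 5.39 mA.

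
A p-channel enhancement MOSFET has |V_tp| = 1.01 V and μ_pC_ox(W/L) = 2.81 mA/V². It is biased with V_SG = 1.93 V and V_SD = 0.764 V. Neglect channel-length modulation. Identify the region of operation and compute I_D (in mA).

Triode; I_D = 1.15 mA

V_ov = V_SG − |V_tp| = 1.93 − 1.01 = 0.92 V.
Since V_SD = 0.764 V < V_ov = 0.92 V, the device is in the triode region.
I_D = k_p [V_ov · V_SD − ½ V_SD²] = 2.81 × [0.92 × 0.764 − 0.5 × 0.764²] = 1.15 mA.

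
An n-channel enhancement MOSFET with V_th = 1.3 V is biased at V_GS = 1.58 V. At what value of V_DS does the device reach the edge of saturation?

V_DS,sat = 0.280 V

The boundary between triode and saturation is V_DS = V_GS − V_th = V_ov.
V_ov = 1.58 − 1.3 = 0.28 V.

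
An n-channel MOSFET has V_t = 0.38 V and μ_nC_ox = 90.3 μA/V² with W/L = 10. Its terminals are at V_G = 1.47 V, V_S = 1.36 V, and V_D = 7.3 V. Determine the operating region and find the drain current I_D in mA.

V_GS = V_G − V_S = 1.47 − 1.36 = 0.11 V; V_DS = V_D − V_S = 7.3 − 1.36 = 5.94 V.
V_GS = 0.11 V < V_t = 0.38 V, so the transistor is in cutoff.

Cutoff; I_D = 0 mA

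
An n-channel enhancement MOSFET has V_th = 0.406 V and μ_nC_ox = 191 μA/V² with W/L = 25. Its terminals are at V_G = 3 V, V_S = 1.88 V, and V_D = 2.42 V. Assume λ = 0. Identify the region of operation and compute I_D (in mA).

Triode; I_D = 1.14 mA

V_GS = V_G − V_S = 3 − 1.88 = 1.12 V; V_DS = V_D − V_S = 2.42 − 1.88 = 0.54 V.
k_n = μ_nC_ox · (W/L) = 4.775 mA/V².
V_ov = V_GS − V_th = 1.12 − 0.406 = 0.714 V.
Since V_DS = 0.54 V < V_ov = 0.714 V, the device is in the triode region.
I_D = k_n [V_ov · V_DS − ½ V_DS²] = 4.775 × [0.714 × 0.54 − 0.5 × 0.54²] = 1.14 mA.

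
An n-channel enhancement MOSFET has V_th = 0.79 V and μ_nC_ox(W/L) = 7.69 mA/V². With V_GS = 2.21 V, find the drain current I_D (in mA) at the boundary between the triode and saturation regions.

At the boundary V_DS = V_ov = V_GS − V_th = 2.21 − 0.79 = 1.42 V.
I_D = ½ k_n V_ov² = 0.5 × 7.69 × 1.42² = 7.75 mA.

I_D = 7.75 mA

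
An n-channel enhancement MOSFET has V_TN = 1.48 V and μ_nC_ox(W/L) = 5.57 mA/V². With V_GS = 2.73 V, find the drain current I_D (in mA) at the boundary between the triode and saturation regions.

I_D = 4.35 mA

At the boundary V_DS = V_ov = V_GS − V_TN = 2.73 − 1.48 = 1.25 V.
I_D = ½ k_n V_ov² = 0.5 × 5.57 × 1.25² = 4.35 mA.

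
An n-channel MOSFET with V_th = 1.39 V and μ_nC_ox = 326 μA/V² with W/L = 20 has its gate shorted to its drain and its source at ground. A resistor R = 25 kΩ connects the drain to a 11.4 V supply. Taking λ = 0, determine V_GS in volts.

V_GS = 1.73 V

With gate tied to drain, V_GS = V_DS ≥ V_GS − V_th, so the device is in saturation.
k_n = μ_nC_ox · (W/L) = 6.52 mA/V².
KCL at the drain: ½ k_n (V_GS − V_th)² = (V_DD − V_GS)/R.
Let x = V_GS − 1.39. Then 81.5 x² + x − 10.01 = 0, giving x = 0.344 V (positive root), so V_GS = 1.73 V.
I_D = (V_DD − V_GS)/R = (11.4 − 1.73) / 25 = 0.387 mA.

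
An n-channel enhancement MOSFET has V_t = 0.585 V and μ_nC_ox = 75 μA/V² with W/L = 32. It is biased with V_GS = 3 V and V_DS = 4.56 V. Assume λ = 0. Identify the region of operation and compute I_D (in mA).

k_n = μ_nC_ox · (W/L) = 2.4 mA/V².
V_ov = V_GS − V_t = 3 − 0.585 = 2.42 V.
Since V_DS = 4.56 V ≥ V_ov = 2.42 V, the device is in saturation.
I_D = ½ k_n V_ov² = 0.5 × 2.4 × 2.42² = 7 mA.

Saturation; I_D = 7.00 mA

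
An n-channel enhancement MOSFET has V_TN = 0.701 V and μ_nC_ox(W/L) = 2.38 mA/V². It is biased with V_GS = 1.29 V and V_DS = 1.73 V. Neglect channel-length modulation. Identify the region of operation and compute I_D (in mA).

V_ov = V_GS − V_TN = 1.29 − 0.701 = 0.589 V.
Since V_DS = 1.73 V ≥ V_ov = 0.589 V, the device is in saturation.
I_D = ½ k_n V_ov² = 0.5 × 2.38 × 0.589² = 0.413 mA.

Saturation; I_D = 0.413 mA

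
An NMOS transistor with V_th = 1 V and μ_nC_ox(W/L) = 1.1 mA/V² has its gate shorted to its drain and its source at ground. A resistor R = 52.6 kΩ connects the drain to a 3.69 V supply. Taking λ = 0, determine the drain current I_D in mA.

I_D = 0.0457 mA

With gate tied to drain, V_GS = V_DS ≥ V_GS − V_th, so the device is in saturation.
KCL at the drain: ½ k_n (V_GS − V_th)² = (V_DD − V_GS)/R.
Let x = V_GS − 1. Then 28.9 x² + x − 2.69 = 0, giving x = 0.288 V (positive root), so V_GS = 1.29 V.
I_D = (V_DD − V_GS)/R = (3.69 − 1.29) / 52.6 = 0.0457 mA.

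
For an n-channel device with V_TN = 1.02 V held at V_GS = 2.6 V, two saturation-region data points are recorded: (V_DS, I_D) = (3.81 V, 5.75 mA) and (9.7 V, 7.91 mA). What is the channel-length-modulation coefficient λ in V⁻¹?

λ = 0.0843 V⁻¹

With V_GS fixed, I_D ∝ (1 + λ V_DS) in saturation, so I_D2/I_D1 = (1 + λ V_DS2)/(1 + λ V_DS1).
7.91/5.75 = 1.376 = (1 + 9.7 λ)/(1 + 3.81 λ).
Solving: λ (I_D1 V_DS2 − I_D2 V_DS1) = I_D2 − I_D1, so λ = (7.91 − 5.75) / (5.75 × 9.7 − 7.91 × 3.81) = 2.16 / 25.6 = 0.0843 V⁻¹.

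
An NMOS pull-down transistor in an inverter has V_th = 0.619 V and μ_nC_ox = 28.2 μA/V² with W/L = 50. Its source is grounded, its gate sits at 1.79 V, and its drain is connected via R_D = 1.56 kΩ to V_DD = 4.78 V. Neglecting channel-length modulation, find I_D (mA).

V_GS = V_G = 1.79 V, so V_ov = 1.79 − 0.619 = 1.17 V.
k_n = μ_nC_ox · (W/L) = 1.41 mA/V².
Assume saturation: I_D = ½ k_n V_ov² = 0.5 × 1.41 × 1.17² = 0.967 mA, giving V_DS = V_DD − I_D R_D = 4.78 − 0.967 × 1.56 = 3.27 V.
V_DS = 3.27 V ≥ V_ov = 1.17 V, confirming saturation.

I_D = 0.967 mA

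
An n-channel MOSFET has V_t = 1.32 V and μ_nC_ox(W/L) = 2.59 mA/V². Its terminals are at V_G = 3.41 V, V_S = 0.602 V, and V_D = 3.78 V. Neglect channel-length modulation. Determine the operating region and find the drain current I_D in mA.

Saturation; I_D = 2.87 mA

V_GS = V_G − V_S = 3.41 − 0.602 = 2.81 V; V_DS = V_D − V_S = 3.78 − 0.602 = 3.18 V.
V_ov = V_GS − V_t = 2.81 − 1.32 = 1.49 V.
Since V_DS = 3.18 V ≥ V_ov = 1.49 V, the device is in saturation.
I_D = ½ k_n V_ov² = 0.5 × 2.59 × 1.49² = 2.87 mA.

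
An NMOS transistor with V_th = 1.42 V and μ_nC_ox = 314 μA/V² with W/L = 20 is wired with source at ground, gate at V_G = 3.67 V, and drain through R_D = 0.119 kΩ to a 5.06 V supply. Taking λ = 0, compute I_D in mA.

I_D = 15.9 mA

V_GS = V_G = 3.67 V, so V_ov = 3.67 − 1.42 = 2.25 V.
k_n = μ_nC_ox · (W/L) = 6.28 mA/V².
Assume saturation: I_D = ½ k_n V_ov² = 0.5 × 6.28 × 2.25² = 15.9 mA, giving V_DS = V_DD − I_D R_D = 5.06 − 15.9 × 0.119 = 3.17 V.
V_DS = 3.17 V ≥ V_ov = 2.25 V, confirming saturation.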